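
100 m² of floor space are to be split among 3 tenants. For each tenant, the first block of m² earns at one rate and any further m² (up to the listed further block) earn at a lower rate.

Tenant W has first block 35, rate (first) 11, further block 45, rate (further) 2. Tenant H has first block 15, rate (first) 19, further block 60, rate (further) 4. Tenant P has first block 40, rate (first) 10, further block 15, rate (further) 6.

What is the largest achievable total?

Treat each block as its own option and order by rate: Tenant H/T1 19 > Tenant W/T1 11 > Tenant P/T1 10 > Tenant P/T2 6 > Tenant H/T2 4 > Tenant W/T2 2.
Fill Tenant H T1 block (15 at 19) — 85 left.
Tenant W/T1 (11): +35 — 50 left.
Tenant P/T1 (10): +40 — 10 left.
10 remain; put them into Tenant P T2 at 6.
Total = 19×15 + 11×35 + 10×40 + 6×10 = 1130.

1130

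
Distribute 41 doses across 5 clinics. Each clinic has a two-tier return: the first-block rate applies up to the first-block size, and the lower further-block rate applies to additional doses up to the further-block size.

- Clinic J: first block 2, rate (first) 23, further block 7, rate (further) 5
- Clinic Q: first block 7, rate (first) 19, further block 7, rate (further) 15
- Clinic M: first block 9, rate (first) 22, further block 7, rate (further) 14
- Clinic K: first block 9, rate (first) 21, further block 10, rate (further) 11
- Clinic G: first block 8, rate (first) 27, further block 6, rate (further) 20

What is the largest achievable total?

902

Rank every tier by rate: Clinic G/tier1 27 > Clinic J/tier1 23 > Clinic M/tier1 22 > Clinic K/tier1 21 > Clinic G/tier2 20 > Clinic Q/tier1 19 > Clinic Q/tier2 15 > Clinic M/tier2 14 > Clinic K/tier2 11 > Clinic J/tier2 5.
Clinic G/tier1 (27): +8 — 33 left.
Clinic J/tier1 (23): +2 — 31 left.
Clinic M tier1 at 22: fill all 9 — 22 left.
Clinic K/tier1 (21): +9 — 13 left.
Clinic G tier2 at 20: fill all 6 — 7 left.
Clinic Q tier1 at 19: fill all 7 — 0 left.
Total = 27×8 + 23×2 + 22×9 + 21×9 + 20×6 + 19×7 = 902.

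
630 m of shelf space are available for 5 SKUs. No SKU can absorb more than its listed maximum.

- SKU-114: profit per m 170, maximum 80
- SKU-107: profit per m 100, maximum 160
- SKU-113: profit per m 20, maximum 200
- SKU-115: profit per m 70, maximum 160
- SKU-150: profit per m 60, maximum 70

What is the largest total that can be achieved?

48200

Order the SKUs by profit per m: SKU-114 170 > SKU-107 100 > SKU-115 70 > SKU-150 60 > SKU-113 20.
SKU-114 takes 80 to reach its cap of 80 — 550 left.
SKU-107 takes 160 to reach its cap of 160 — 390 left.
SKU-115: +160 to 160 (cap) — 230 left.
SKU-150: +70 to 70 (cap) — 160 left.
SKU-113: +160 (room for 200) → 160. Pool exhausted.
Total = 170×80 + 100×160 + 20×160 + 70×160 + 60×70 = 48200.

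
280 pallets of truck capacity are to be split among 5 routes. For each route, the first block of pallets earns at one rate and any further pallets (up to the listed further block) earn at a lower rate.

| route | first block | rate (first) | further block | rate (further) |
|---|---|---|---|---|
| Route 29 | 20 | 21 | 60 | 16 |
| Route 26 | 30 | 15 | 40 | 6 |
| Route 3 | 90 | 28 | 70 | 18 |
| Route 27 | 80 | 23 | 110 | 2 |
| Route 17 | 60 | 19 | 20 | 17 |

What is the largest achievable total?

Rank every tier by rate: Route 3/tier1 28 > Route 27/tier1 23 > Route 29/tier1 21 > Route 17/tier1 19 > Route 3/tier2 18 > Route 17/tier2 17 > Route 29/tier2 16 > Route 26/tier1 15 > Route 26/tier2 6 > Route 27/tier2 2.
Route 3/tier1 (28): +90 — 190 left.
Route 27 tier1 at 23: fill all 80 — 110 left.
Route 29 tier1 at 21: fill all 20 — 90 left.
Fill Route 17 tier1 block (60 at 19) — 30 left.
30 remain; put them into Route 3 tier2 at 18.
Total = 28×90 + 23×80 + 21×20 + 19×60 + 18×30 = 6460.

6460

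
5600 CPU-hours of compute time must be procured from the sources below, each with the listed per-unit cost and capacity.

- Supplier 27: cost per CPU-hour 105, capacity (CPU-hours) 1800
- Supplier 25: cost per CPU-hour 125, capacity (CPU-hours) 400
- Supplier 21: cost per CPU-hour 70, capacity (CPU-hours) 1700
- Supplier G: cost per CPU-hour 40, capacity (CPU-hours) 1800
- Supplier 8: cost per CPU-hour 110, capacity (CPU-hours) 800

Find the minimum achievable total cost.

413000

Fill from the cheapest source first.
Take 1800 from Supplier G at 40 → need 3800 more.
Take 1700 from Supplier 21 at 70 → need 2100 more.
Supplier 27 at 105: take all 1800 CPU-hours → 300 still needed.
Supplier 8 (110): take the remaining 300 → done.
Supplier 25: unused.
Cost = 1800×40 + 1700×70 + 1800×105 + 300×110 = 413000.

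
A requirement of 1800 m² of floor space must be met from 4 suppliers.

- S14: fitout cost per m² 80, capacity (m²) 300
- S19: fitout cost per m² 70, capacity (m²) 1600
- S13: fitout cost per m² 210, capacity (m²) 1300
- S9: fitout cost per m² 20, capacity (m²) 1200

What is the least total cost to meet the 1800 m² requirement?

Use suppliers in increasing cost order.
S9 (20): use full 1200 ; 600 m² to go.
S19 (70): take the remaining 600 ; done.
S14, S13: unused.
Cost = 1200×20 + 600×70 = 66000.

66000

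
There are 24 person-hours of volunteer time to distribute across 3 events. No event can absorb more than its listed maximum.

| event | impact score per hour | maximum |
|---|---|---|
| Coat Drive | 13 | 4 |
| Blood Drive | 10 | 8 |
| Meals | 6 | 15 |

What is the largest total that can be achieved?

204

Highest impact score per hour first: Coat Drive 13 > Blood Drive 10 > Meals 6.
Coat Drive takes 4 to reach its cap of 4 ; 20 left.
Give Blood Drive 8 to hit its cap of 8 ; 12 left.
Meals has room for 15 but only 12 remain, so it gets 12.
Total = 13×4 + 10×8 + 6×12 = 204.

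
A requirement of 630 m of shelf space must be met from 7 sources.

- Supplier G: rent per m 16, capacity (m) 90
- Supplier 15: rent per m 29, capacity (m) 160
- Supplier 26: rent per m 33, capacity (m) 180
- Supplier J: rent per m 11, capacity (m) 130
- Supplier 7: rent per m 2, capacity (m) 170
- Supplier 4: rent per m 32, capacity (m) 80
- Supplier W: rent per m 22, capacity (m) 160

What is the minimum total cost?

9050

Cheapest first:
Supplier 7 (2): use full 170 → 460 m to go.
Supplier J (11): use full 130 → 330 m to go.
Take 90 from Supplier G at 16 → need 240 more.
Take 160 from Supplier W at 22 → need 80 more.
Take 80 from Supplier 15 at 29 to finish.
Supplier 4, Supplier 26: unused.
Cost = 170×2 + 130×11 + 90×16 + 160×22 + 80×29 = 9050.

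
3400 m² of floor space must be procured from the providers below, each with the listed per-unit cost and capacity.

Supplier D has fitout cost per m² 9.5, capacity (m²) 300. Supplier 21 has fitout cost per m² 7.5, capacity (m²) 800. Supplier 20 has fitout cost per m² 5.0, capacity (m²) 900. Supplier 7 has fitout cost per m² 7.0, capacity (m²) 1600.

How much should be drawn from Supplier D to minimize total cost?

Cheapest first:
Take 900 from Supplier 20 at 5.0 ; need 2500 more.
Supplier 7 at 7.0: take all 1600 m² ; 900 still needed.
Supplier 21 at 7.5: take all 800 m² ; 100 still needed.
Take 100 from Supplier D at 9.5 to finish.

100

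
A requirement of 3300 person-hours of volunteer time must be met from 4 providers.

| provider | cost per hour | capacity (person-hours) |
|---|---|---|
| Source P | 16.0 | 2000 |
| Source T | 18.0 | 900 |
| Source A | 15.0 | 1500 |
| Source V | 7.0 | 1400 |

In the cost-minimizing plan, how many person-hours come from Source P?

Fill from the cheapest provider first.
Source V at 7.0: take all 1400 person-hours → 1900 still needed.
Source A at 15.0: take all 1500 person-hours → 400 still needed.
Source P at 16.0: take 400 of its 2000 → requirement met.
Source T: unused.

400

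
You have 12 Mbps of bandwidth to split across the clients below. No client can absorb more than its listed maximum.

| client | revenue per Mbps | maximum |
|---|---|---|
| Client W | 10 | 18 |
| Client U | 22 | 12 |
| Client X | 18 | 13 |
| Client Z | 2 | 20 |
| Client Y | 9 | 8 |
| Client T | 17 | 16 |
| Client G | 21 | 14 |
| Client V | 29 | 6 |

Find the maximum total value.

Highest revenue per Mbps first: Client V 29 > Client U 22 > Client G 21 > Client X 18 > Client T 17 > Client W 10 > Client Y 9 > Client Z 2.
Give Client V 6 to hit its cap of 6 → 6 left.
Only 6 left; Client U takes them to reach 6.
Total = 22×6 + 29×6 = 306.

306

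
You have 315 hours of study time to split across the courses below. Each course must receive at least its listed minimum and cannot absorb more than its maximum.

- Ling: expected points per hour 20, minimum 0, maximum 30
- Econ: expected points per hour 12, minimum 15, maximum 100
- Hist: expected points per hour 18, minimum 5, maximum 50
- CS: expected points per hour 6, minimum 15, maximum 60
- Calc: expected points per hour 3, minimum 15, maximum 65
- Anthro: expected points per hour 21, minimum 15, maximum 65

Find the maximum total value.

4440

Meeting every minimum uses 0+15+5+15+15+15 = 65 hours, leaving 250.
Rank by expected points per hour: Anthro 21 > Ling 20 > Hist 18 > Econ 12 > CS 6 > Calc 3.
Anthro: +50 to 65 (cap) ; 200 left.
Ling takes 30 more to reach its cap of 30 ; 170 left.
Hist: +45 to 50 (cap) ; 125 left.
Econ takes 85 more to reach its cap of 100 ; 40 left.
CS has room for 45 more but only 40 remain, so it gets 55.
Total = 20×30 + 12×100 + 18×50 + 6×55 + 3×15 + 21×65 = 4440.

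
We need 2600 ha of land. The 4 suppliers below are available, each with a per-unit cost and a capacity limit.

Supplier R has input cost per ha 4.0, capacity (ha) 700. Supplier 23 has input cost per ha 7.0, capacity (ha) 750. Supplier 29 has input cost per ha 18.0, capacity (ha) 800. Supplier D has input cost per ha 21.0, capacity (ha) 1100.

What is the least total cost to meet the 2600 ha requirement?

Fill from the cheapest supplier first.
Supplier R (4.0): use full 700 — 1900 ha to go.
Take 750 from Supplier 23 at 7.0 — need 1150 more.
Take 800 from Supplier 29 at 18.0 — need 350 more.
Supplier D (21.0): take the remaining 350 — done.
Cost = 700×4.0 + 750×7.0 + 800×18.0 + 350×21.0 = 29800.

29800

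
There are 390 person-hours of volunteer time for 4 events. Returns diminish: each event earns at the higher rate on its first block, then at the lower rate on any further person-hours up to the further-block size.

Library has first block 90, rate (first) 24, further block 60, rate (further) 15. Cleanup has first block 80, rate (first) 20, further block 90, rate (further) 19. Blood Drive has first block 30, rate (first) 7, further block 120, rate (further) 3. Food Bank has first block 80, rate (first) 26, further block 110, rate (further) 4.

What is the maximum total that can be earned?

8300

Treat each block as its own option and order by rate: Food Bank/first 26 > Library/first 24 > Cleanup/first 20 > Cleanup/second 19 > Library/second 15 > Blood Drive/first 7 > Food Bank/second 4 > Blood Drive/second 3.
Food Bank/first (26): +80 ; 310 left.
Library first at 24: fill all 90 ; 220 left.
Cleanup/first (20): +80 ; 140 left.
Cleanup second at 19: fill all 90 ; 50 left.
Library second at 15: only 50 left, fill 50.
Total = 26×80 + 24×90 + 20×80 + 19×90 + 15×50 = 8300.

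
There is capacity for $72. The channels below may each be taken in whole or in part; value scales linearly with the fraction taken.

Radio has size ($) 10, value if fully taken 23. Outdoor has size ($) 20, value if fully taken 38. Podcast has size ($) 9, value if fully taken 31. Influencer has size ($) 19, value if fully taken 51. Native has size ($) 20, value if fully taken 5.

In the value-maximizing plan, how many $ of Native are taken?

14

Best value per unit of size first: Podcast 31/9≈3.44, Influencer 51/19≈2.68, Radio 23/10≈2.3, Outdoor 38/20≈1.9, Native 5/20≈0.25.
Podcast: take in full, 9 $ for value 31 ; 63 left.
Take all of Influencer (19 $, value 51) ; 44 $ left.
Radio: take in full, 10 $ for value 23 ; 34 left.
Take all of Outdoor (20 $, value 38) ; 14 $ left.
Fill the last 14 $ with part of Native: 14/20 of it earns 3.5.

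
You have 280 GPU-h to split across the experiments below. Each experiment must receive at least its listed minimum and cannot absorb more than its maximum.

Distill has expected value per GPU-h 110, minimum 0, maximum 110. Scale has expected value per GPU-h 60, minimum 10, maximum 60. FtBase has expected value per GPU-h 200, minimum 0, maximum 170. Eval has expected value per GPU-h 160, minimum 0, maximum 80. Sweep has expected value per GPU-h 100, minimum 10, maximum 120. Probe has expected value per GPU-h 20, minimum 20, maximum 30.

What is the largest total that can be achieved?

Meeting every minimum uses 0+10+0+0+10+20 = 40 GPU-h, leaving 240.
Rank by expected value per GPU-h: FtBase 200 > Eval 160 > Distill 110 > Sweep 100 > Scale 60 > Probe 20.
FtBase takes 170 more to reach its cap of 170 → 70 left.
Only 70 left; Eval takes them to reach 70.
Total = 60×10 + 200×170 + 160×70 + 100×10 + 20×20 = 47200.

47200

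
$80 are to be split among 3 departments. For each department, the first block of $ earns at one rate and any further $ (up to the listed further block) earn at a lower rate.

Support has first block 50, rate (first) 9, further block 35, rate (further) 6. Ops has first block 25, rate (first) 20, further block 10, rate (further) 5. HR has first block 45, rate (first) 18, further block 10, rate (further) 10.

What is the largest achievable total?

Rank every tier by rate: Ops/T1 20 > HR/T1 18 > HR/T2 10 > Support/T1 9 > Support/T2 6 > Ops/T2 5.
Ops T1 at 20: fill all 25 — 55 left.
Fill HR T1 block (45 at 18) — 10 left.
HR/T2 (10): +10 — 0 left.
Total = 20×25 + 18×45 + 10×10 = 1410.

1410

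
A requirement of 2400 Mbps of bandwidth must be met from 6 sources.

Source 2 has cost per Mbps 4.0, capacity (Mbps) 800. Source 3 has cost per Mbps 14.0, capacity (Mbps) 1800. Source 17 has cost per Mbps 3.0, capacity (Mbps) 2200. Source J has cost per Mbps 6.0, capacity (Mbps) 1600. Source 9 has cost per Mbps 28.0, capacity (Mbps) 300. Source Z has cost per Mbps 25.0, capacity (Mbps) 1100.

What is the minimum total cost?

Fill from the cheapest source first.
Take 2200 from Source 17 at 3.0 — need 200 more.
Take 200 from Source 2 at 4.0 to finish.
Source J, Source 3, Source Z, Source 9: unused.
Cost = 2200×3.0 + 200×4.0 = 7400.

7400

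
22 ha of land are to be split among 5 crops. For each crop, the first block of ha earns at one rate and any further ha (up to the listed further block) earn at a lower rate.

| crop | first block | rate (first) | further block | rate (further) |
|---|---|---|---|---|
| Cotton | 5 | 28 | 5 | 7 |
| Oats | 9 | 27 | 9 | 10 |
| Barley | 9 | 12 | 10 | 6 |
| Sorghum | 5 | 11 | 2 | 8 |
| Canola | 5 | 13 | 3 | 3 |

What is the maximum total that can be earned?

Treat each block as its own option and order by rate: Cotton/T1 28 > Oats/T1 27 > Canola/T1 13 > Barley/T1 12 > Sorghum/T1 11 > Oats/T2 10 > Sorghum/T2 8 > Cotton/T2 7 > Barley/T2 6 > Canola/T2 3.
Cotton T1 at 28: fill all 5 → 17 left.
Oats T1 at 27: fill all 9 → 8 left.
Canola T1 at 13: fill all 5 → 3 left.
Barley T1 at 12: only 3 left, fill 3.
Total = 28×5 + 27×9 + 13×5 + 12×3 = 484.

484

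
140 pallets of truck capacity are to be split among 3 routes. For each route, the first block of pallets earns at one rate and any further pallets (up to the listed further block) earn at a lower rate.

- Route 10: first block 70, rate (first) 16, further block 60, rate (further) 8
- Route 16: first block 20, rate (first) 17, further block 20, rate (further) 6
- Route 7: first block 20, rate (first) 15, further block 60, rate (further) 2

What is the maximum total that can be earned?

2000

Rank every tier by rate: Route 16/tier1 17 > Route 10/tier1 16 > Route 7/tier1 15 > Route 10/tier2 8 > Route 16/tier2 6 > Route 7/tier2 2.
Route 16 tier1 at 17: fill all 20 — 120 left.
Route 10/tier1 (16): +70 — 50 left.
Route 7/tier1 (15): +20 — 30 left.
Route 10 tier2 at 8: only 30 left, fill 30.
Total = 17×20 + 16×70 + 15×20 + 8×30 = 2000.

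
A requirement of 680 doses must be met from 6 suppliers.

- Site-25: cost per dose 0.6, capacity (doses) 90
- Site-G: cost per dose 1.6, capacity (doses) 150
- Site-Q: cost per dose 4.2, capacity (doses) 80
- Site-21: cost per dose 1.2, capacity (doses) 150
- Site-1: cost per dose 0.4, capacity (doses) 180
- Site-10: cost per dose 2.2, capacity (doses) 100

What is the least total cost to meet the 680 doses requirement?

808

Cheapest first:
Site-1 at 0.4: take all 180 doses ; 500 still needed.
Take 90 from Site-25 at 0.6 ; need 410 more.
Take 150 from Site-21 at 1.2 ; need 260 more.
Site-G (1.6): use full 150 ; 110 doses to go.
Site-10 (2.2): use full 100 ; 10 doses to go.
Site-Q (4.2): take the remaining 10 ; done.
Cost = 180×0.4 + 90×0.6 + 150×1.2 + 150×1.6 + 100×2.2 + 10×4.2 = 808.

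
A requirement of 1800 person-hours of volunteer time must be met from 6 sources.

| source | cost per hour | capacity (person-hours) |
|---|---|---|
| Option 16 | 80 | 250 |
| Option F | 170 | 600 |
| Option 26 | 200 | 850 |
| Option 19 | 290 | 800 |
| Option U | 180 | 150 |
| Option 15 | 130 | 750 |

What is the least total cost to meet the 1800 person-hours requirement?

256500

Use sources in increasing cost order.
Option 16 (80): use full 250 ; 1550 person-hours to go.
Option 15 (130): use full 750 ; 800 person-hours to go.
Option F at 170: take all 600 person-hours ; 200 still needed.
Take 150 from Option U at 180 ; need 50 more.
Take 50 from Option 26 at 200 to finish.
Option 19: unused.
Cost = 250×80 + 750×130 + 600×170 + 150×180 + 50×200 = 256500.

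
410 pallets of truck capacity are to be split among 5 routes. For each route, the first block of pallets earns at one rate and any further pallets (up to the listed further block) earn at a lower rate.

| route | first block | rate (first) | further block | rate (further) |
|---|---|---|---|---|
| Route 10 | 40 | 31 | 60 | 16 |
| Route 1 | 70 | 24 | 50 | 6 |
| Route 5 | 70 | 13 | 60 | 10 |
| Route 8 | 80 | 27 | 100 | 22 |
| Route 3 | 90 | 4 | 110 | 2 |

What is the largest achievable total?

9020

Order all 10 blocks by rate: Route 10/tier1 31 > Route 8/tier1 27 > Route 1/tier1 24 > Route 8/tier2 22 > Route 10/tier2 16 > Route 5/tier1 13 > Route 5/tier2 10 > Route 1/tier2 6 > Route 3/tier1 4 > Route 3/tier2 2.
Route 10 tier1 at 31: fill all 40 — 370 left.
Fill Route 8 tier1 block (80 at 27) — 290 left.
Route 1 tier1 at 24: fill all 70 — 220 left.
Route 8/tier2 (22): +100 — 120 left.
Fill Route 10 tier2 block (60 at 16) — 60 left.
Route 5 tier1 at 13: only 60 left, fill 60.
Total = 31×40 + 27×80 + 24×70 + 22×100 + 16×60 + 13×60 = 9020.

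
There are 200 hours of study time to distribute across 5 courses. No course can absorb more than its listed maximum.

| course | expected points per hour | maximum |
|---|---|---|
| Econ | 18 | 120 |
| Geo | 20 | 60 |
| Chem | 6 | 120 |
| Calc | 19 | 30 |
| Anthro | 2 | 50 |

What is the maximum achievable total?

Highest expected points per hour first: Geo 20 > Calc 19 > Econ 18 > Chem 6 > Anthro 2.
Give Geo 60 to hit its cap of 60 ; 140 left.
Give Calc 30 to hit its cap of 30 ; 110 left.
Econ: +110 (room for 120) → 110. Pool exhausted.
Total = 18×110 + 20×60 + 19×30 = 3750.

3750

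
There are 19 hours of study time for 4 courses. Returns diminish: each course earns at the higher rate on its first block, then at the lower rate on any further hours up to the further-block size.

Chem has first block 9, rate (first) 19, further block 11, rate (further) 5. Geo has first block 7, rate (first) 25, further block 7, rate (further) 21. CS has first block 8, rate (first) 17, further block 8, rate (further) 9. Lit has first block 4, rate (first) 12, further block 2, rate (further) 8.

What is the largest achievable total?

417

Rank every tier by rate: Geo/first 25 > Geo/second 21 > Chem/first 19 > CS/first 17 > Lit/first 12 > CS/second 9 > Lit/second 8 > Chem/second 5.
Geo first at 25: fill all 7 — 12 left.
Fill Geo second block (7 at 21) — 5 left.
5 remain; put them into Chem first at 19.
Total = 25×7 + 21×7 + 19×5 = 417.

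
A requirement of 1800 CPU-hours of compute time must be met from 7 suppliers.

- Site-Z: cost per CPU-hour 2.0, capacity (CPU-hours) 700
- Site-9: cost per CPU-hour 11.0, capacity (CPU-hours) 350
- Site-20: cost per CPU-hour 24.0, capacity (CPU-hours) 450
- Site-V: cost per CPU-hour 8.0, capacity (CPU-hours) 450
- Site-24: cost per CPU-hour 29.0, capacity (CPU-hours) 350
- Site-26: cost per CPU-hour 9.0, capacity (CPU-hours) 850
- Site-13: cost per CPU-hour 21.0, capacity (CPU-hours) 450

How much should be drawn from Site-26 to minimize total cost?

Use suppliers in increasing cost order.
Site-Z (2.0): use full 700 → 1100 CPU-hours to go.
Take 450 from Site-V at 8.0 → need 650 more.
Site-26 at 9.0: take 650 of its 850 → requirement met.
Site-9, Site-13, Site-20, Site-24: unused.

650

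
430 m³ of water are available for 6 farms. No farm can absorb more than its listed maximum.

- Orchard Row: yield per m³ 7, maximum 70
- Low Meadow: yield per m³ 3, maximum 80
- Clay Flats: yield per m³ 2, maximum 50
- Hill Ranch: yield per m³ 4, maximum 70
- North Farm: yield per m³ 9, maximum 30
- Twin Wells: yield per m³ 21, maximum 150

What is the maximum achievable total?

4490

Highest yield per m³ first: Twin Wells 21 > North Farm 9 > Orchard Row 7 > Hill Ranch 4 > Low Meadow 3 > Clay Flats 2.
Twin Wells: +150 to 150 (cap) ; 280 left.
North Farm takes 30 to reach its cap of 30 ; 250 left.
Orchard Row: +70 to 70 (cap) ; 180 left.
Hill Ranch: +70 to 70 (cap) ; 110 left.
Give Low Meadow 80 to hit its cap of 80 ; 30 left.
Only 30 left; Clay Flats takes them to reach 30.
Total = 7×70 + 3×80 + 2×30 + 4×70 + 9×30 + 21×150 = 4490.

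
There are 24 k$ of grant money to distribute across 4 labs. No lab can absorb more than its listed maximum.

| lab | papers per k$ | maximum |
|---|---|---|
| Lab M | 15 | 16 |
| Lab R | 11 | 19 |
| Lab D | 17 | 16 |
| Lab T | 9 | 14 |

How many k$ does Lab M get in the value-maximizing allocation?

Highest papers per k$ first: Lab D 17 > Lab M 15 > Lab R 11 > Lab T 9.
Lab D takes 16 to reach its cap of 16 → 8 left.
Only 8 left; Lab M takes them to reach 8.

8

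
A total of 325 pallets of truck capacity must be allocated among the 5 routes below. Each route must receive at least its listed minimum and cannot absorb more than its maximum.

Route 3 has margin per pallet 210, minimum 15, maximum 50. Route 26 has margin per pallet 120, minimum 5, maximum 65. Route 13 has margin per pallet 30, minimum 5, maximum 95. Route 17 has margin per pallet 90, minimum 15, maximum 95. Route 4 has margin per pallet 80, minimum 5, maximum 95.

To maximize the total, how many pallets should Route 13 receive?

Meeting every minimum uses 15+5+5+15+5 = 45 pallets, leaving 280.
Order the routes by margin per pallet: Route 3 210 > Route 26 120 > Route 17 90 > Route 4 80 > Route 13 30.
Route 3 takes 35 more to reach its cap of 50 ; 245 left.
Route 26: +60 to 65 (cap) ; 185 left.
Route 17: +80 to 95 (cap) ; 105 left.
Give Route 4 90 more to hit its cap of 95 ; 15 left.
Route 13: +15 (room for 90) → 20. Pool exhausted.

20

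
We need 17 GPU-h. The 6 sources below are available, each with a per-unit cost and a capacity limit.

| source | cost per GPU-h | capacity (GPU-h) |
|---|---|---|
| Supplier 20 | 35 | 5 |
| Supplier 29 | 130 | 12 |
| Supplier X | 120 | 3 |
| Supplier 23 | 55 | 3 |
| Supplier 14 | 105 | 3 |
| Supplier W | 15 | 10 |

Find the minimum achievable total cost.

435

Use sources in increasing cost order.
Supplier W at 15: take all 10 GPU-h — 7 still needed.
Take 5 from Supplier 20 at 35 — need 2 more.
Take 2 from Supplier 23 at 55 to finish.
Supplier 14, Supplier X, Supplier 29: unused.
Cost = 10×15 + 5×35 + 2×55 = 435.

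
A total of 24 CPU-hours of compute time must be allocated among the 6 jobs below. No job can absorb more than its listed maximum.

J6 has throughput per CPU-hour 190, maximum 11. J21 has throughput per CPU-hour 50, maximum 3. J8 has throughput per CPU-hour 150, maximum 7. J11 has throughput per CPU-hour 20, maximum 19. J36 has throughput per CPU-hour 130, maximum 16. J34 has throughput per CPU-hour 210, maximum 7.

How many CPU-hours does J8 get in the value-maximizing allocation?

6

Highest throughput per CPU-hour first: J34 210 > J6 190 > J8 150 > J36 130 > J21 50 > J11 20.
Give J34 7 to hit its cap of 7 — 17 left.
Give J6 11 to hit its cap of 11 — 6 left.
Only 6 left; J8 takes them to reach 6.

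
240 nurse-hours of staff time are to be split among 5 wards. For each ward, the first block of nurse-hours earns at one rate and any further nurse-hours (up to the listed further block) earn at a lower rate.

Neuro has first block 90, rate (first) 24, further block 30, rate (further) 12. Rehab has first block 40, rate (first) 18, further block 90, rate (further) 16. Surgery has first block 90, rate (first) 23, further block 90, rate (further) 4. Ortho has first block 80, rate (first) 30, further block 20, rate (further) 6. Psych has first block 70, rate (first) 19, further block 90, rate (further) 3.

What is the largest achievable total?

Order all 10 blocks by rate: Ortho/tier1 30 > Neuro/tier1 24 > Surgery/tier1 23 > Psych/tier1 19 > Rehab/tier1 18 > Rehab/tier2 16 > Neuro/tier2 12 > Ortho/tier2 6 > Surgery/tier2 4 > Psych/tier2 3.
Ortho/tier1 (30): +80 — 160 left.
Fill Neuro tier1 block (90 at 24) — 70 left.
70 remain; put them into Surgery tier1 at 23.
Total = 30×80 + 24×90 + 23×70 = 6170.

6170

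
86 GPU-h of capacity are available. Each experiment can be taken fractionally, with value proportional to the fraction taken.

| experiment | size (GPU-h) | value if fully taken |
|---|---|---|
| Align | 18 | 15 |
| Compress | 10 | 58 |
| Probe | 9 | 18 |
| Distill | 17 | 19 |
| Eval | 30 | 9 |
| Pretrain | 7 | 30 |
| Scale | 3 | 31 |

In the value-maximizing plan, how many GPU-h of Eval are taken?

22

Rank by value-to-size ratio: Scale 31/3≈10.3, Compress 58/10≈5.8, Pretrain 30/7≈4.29, Probe 18/9≈2, Distill 19/17≈1.12, Align 15/18≈0.833, Eval 9/30≈0.3.
Scale: take in full, 3 GPU-h for value 31 — 83 left.
All 10 GPU-h of Compress fit (value 58) — 73 remain.
Take all of Pretrain (7 GPU-h, value 30) — 66 GPU-h left.
Probe: take in full, 9 GPU-h for value 18 — 57 left.
Take all of Distill (17 GPU-h, value 19) — 40 GPU-h left.
All 18 GPU-h of Align fit (value 15) — 22 remain.
Fill the last 22 GPU-h with part of Eval: 22/30 of it earns 6.6.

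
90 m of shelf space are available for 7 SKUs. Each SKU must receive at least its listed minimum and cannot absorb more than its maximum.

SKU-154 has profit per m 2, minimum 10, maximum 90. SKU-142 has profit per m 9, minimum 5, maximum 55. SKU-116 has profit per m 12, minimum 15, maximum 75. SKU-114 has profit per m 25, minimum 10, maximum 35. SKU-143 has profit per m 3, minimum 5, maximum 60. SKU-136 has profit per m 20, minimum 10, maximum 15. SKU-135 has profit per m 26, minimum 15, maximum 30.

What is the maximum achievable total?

1615

Meeting every minimum uses 10+5+15+10+5+10+15 = 70 m, leaving 20.
Highest profit per m first: SKU-135 26 > SKU-114 25 > SKU-136 20 > SKU-116 12 > SKU-142 9 > SKU-143 3 > SKU-154 2.
Give SKU-135 15 more to hit its cap of 30 ; 5 left.
Only 5 left; SKU-114 takes them to reach 15.
Total = 2×10 + 9×5 + 12×15 + 25×15 + 3×5 + 20×10 + 26×30 = 1615.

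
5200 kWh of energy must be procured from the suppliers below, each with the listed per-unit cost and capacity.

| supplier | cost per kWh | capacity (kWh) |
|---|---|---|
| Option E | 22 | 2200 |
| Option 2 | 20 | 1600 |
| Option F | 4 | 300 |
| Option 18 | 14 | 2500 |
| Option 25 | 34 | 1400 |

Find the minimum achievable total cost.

85800

Cheapest first:
Option F at 4: take all 300 kWh ; 4900 still needed.
Take 2500 from Option 18 at 14 ; need 2400 more.
Take 1600 from Option 2 at 20 ; need 800 more.
Option E at 22: take 800 of its 2200 ; requirement met.
Option 25: unused.
Cost = 300×4 + 2500×14 + 1600×20 + 800×22 = 85800.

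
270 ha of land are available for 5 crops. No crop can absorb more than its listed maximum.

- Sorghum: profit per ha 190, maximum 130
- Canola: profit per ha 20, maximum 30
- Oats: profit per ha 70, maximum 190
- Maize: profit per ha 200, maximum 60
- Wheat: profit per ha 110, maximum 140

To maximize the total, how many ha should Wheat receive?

80

Order the crops by profit per ha: Maize 200 > Sorghum 190 > Wheat 110 > Oats 70 > Canola 20.
Maize takes 60 to reach its cap of 60 → 210 left.
Sorghum: +130 to 130 (cap) → 80 left.
Wheat has room for 140 but only 80 remain, so it gets 80.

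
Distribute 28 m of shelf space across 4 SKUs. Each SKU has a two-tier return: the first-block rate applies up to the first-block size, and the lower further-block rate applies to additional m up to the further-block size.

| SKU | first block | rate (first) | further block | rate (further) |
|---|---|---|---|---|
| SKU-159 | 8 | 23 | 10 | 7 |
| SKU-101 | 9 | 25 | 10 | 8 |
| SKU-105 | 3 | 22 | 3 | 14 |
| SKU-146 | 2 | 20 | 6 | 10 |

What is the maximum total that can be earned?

Treat each block as its own option and order by rate: SKU-101/tier1 25 > SKU-159/tier1 23 > SKU-105/tier1 22 > SKU-146/tier1 20 > SKU-105/tier2 14 > SKU-146/tier2 10 > SKU-101/tier2 8 > SKU-159/tier2 7.
Fill SKU-101 tier1 block (9 at 25) → 19 left.
Fill SKU-159 tier1 block (8 at 23) → 11 left.
Fill SKU-105 tier1 block (3 at 22) → 8 left.
SKU-146 tier1 at 20: fill all 2 → 6 left.
SKU-105 tier2 at 14: fill all 3 → 3 left.
SKU-146 tier2 at 10: only 3 left, fill 3.
Total = 25×9 + 23×8 + 22×3 + 20×2 + 14×3 + 10×3 = 587.

587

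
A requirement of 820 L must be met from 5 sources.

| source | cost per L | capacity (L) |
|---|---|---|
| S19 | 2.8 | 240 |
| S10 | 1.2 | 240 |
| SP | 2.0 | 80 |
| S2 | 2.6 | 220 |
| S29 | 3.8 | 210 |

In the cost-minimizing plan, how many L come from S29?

40

Use sources in increasing cost order.
S10 at 1.2: take all 240 L → 580 still needed.
SP (2.0): use full 80 → 500 L to go.
Take 220 from S2 at 2.6 → need 280 more.
Take 240 from S19 at 2.8 → need 40 more.
S29 at 3.8: take 40 of its 210 → requirement met.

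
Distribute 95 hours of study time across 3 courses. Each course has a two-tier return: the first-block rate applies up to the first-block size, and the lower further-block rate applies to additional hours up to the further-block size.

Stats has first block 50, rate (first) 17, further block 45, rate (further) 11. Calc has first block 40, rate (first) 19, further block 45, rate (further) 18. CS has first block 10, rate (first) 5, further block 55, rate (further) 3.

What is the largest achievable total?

1740

Order all 6 blocks by rate: Calc/first 19 > Calc/second 18 > Stats/first 17 > Stats/second 11 > CS/first 5 > CS/second 3.
Fill Calc first block (40 at 19) → 55 left.
Calc/second (18): +45 → 10 left.
10 remain; put them into Stats first at 17.
Total = 19×40 + 18×45 + 17×10 = 1740.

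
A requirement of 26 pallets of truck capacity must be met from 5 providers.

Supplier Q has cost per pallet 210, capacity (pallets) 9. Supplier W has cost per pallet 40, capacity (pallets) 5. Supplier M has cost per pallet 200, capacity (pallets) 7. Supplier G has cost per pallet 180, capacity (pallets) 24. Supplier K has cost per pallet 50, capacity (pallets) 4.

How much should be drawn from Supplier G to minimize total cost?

17

Cheapest first:
Take 5 from Supplier W at 40 → need 21 more.
Take 4 from Supplier K at 50 → need 17 more.
Supplier G (180): take the remaining 17 → done.
Supplier M, Supplier Q: unused.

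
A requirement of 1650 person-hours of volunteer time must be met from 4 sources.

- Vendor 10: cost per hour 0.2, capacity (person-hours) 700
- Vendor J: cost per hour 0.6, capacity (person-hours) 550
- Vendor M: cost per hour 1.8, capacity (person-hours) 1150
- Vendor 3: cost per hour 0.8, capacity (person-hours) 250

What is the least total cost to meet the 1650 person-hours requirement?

940

Fill from the cheapest source first.
Take 700 from Vendor 10 at 0.2 — need 950 more.
Take 550 from Vendor J at 0.6 — need 400 more.
Vendor 3 (0.8): use full 250 — 150 person-hours to go.
Vendor M (1.8): take the remaining 150 — done.
Cost = 700×0.2 + 550×0.6 + 250×0.8 + 150×1.8 = 940.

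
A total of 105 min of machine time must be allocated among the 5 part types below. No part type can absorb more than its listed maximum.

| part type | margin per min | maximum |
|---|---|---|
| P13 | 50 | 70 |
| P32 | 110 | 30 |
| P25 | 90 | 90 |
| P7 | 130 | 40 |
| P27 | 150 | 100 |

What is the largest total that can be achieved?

Rank by margin per min: P27 150 > P7 130 > P32 110 > P25 90 > P13 50.
P27 takes 100 to reach its cap of 100 → 5 left.
Only 5 left; P7 takes them to reach 5.
Total = 130×5 + 150×100 = 15650.

15650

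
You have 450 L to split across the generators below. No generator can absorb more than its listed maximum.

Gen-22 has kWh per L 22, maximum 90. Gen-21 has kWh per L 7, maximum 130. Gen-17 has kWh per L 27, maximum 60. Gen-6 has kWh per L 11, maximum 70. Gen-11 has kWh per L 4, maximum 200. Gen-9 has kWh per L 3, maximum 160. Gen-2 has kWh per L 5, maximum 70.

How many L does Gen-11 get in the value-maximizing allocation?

30

Rank by kWh per L: Gen-17 27 > Gen-22 22 > Gen-6 11 > Gen-21 7 > Gen-2 5 > Gen-11 4 > Gen-9 3.
Gen-17 takes 60 to reach its cap of 60 — 390 left.
Gen-22 takes 90 to reach its cap of 90 — 300 left.
Give Gen-6 70 to hit its cap of 70 — 230 left.
Gen-21 takes 130 to reach its cap of 130 — 100 left.
Give Gen-2 70 to hit its cap of 70 — 30 left.
Gen-11: +30 (room for 200) → 30. Pool exhausted.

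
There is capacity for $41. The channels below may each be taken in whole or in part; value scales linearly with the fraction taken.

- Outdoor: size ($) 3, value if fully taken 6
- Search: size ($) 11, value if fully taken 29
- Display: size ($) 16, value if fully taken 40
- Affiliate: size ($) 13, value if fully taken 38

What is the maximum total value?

Rank by value-to-size ratio: Affiliate 38/13≈2.92, Search 29/11≈2.64, Display 40/16≈2.5, Outdoor 6/3≈2.
All 13 $ of Affiliate fit (value 38) → 28 remain.
Search: take in full, 11 $ for value 29 → 17 left.
Display: take in full, 16 $ for value 40 → 1 left.
Only 1 $ remain; take 1/3 of Outdoor for value 6×1/3 = 2.
Total value = 109.

109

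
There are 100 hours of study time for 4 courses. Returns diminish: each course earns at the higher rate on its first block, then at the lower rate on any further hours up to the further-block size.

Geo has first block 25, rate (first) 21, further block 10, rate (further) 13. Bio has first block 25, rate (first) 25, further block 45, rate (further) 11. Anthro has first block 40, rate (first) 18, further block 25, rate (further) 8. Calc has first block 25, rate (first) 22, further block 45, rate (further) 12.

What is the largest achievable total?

Rank every tier by rate: Bio/T1 25 > Calc/T1 22 > Geo/T1 21 > Anthro/T1 18 > Geo/T2 13 > Calc/T2 12 > Bio/T2 11 > Anthro/T2 8.
Bio T1 at 25: fill all 25 — 75 left.
Calc/T1 (22): +25 — 50 left.
Fill Geo T1 block (25 at 21) — 25 left.
25 remain; put them into Anthro T1 at 18.
Total = 25×25 + 22×25 + 21×25 + 18×25 = 2150.

2150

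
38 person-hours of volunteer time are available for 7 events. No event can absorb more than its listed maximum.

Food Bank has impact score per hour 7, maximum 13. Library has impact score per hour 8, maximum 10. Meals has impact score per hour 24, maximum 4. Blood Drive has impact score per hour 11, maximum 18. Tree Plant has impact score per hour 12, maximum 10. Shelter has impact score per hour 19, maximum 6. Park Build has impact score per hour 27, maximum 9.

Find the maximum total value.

Order the events by impact score per hour: Park Build 27 > Meals 24 > Shelter 19 > Tree Plant 12 > Blood Drive 11 > Library 8 > Food Bank 7.
Park Build takes 9 to reach its cap of 9 — 29 left.
Give Meals 4 to hit its cap of 4 — 25 left.
Shelter takes 6 to reach its cap of 6 — 19 left.
Tree Plant takes 10 to reach its cap of 10 — 9 left.
Blood Drive: +9 (room for 18) → 9. Pool exhausted.
Total = 24×4 + 11×9 + 12×10 + 19×6 + 27×9 = 672.

672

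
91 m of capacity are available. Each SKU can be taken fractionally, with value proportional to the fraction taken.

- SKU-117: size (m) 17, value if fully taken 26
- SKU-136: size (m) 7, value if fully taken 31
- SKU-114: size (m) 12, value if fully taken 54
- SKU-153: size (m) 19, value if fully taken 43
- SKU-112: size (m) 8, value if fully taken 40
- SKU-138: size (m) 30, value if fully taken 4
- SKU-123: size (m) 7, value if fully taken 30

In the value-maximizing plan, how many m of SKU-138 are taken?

Sort by value density: SKU-112 40/8≈5, SKU-114 54/12≈4.5, SKU-136 31/7≈4.43, SKU-123 30/7≈4.29, SKU-153 43/19≈2.26, SKU-117 26/17≈1.53, SKU-138 4/30≈0.133.
SKU-112: take in full, 8 m for value 40 ; 83 left.
Take all of SKU-114 (12 m, value 54) ; 71 m left.
SKU-136: take in full, 7 m for value 31 ; 64 left.
SKU-123: take in full, 7 m for value 30 ; 57 left.
Take all of SKU-153 (19 m, value 43) ; 38 m left.
All 17 m of SKU-117 fit (value 26) ; 21 remain.
21 m left: a 21/30 share of SKU-138 gives 4×21/30 = 2.8.

21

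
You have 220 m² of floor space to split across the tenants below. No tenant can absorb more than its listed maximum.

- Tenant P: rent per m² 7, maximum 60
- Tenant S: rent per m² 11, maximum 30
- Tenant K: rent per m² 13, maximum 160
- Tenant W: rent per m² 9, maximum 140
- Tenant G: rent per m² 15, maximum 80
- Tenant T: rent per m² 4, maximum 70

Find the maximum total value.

Order the tenants by rent per m²: Tenant G 15 > Tenant K 13 > Tenant S 11 > Tenant W 9 > Tenant P 7 > Tenant T 4.
Tenant G: +80 to 80 (cap) — 140 left.
Tenant K has room for 160 but only 140 remain, so it gets 140.
Total = 13×140 + 15×80 = 3020.

3020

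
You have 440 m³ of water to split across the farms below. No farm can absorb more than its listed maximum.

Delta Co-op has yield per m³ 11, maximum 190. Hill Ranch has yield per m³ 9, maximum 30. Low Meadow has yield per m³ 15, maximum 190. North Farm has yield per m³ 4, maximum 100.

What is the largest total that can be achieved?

Order the farms by yield per m³: Low Meadow 15 > Delta Co-op 11 > Hill Ranch 9 > North Farm 4.
Give Low Meadow 190 to hit its cap of 190 ; 250 left.
Delta Co-op: +190 to 190 (cap) ; 60 left.
Hill Ranch: +30 to 30 (cap) ; 30 left.
North Farm has room for 100 but only 30 remain, so it gets 30.
Total = 11×190 + 9×30 + 15×190 + 4×30 = 5330.

5330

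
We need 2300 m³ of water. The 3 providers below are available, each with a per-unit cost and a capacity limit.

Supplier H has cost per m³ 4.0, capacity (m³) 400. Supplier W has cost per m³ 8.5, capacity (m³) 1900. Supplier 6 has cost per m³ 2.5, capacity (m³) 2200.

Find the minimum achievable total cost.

5900

Cheapest first:
Take 2200 from Supplier 6 at 2.5 ; need 100 more.
Take 100 from Supplier H at 4.0 to finish.
Supplier W: unused.
Cost = 2200×2.5 + 100×4.0 = 5900.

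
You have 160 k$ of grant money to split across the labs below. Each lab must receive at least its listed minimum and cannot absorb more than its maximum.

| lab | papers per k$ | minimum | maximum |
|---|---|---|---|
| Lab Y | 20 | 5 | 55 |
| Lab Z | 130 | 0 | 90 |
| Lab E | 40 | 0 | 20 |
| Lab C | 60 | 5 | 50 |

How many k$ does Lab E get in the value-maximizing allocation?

15

Meeting every minimum uses 5+0+0+5 = 10 k$, leaving 150.
Highest papers per k$ first: Lab Z 130 > Lab C 60 > Lab E 40 > Lab Y 20.
Give Lab Z 90 more to hit its cap of 90 → 60 left.
Lab C: +45 to 50 (cap) → 15 left.
Only 15 left; Lab E takes them to reach 15.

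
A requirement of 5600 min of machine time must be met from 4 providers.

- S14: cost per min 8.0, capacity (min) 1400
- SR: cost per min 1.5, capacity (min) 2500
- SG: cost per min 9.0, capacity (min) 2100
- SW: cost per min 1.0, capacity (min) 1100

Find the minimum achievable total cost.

21450

Cheapest first:
SW at 1.0: take all 1100 min ; 4500 still needed.
SR at 1.5: take all 2500 min ; 2000 still needed.
S14 at 8.0: take all 1400 min ; 600 still needed.
Take 600 from SG at 9.0 to finish.
Cost = 1100×1.0 + 2500×1.5 + 1400×8.0 + 600×9.0 = 21450.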